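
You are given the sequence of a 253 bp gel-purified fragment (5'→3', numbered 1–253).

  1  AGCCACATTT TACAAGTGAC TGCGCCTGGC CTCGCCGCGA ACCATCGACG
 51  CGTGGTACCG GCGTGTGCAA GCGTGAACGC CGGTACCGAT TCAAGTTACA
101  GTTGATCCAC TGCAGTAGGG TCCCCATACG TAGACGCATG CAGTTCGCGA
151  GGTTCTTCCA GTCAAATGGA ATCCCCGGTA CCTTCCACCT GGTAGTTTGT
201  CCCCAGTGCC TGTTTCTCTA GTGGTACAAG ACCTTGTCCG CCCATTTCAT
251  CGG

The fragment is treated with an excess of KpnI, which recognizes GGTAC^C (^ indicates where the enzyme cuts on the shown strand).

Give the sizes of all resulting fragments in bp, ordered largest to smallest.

95, 72, 58, 28 bp

KpnI sites (GGTACC) start at positions 54, 82, 177.
KpnI cuts after base 5 of each site (before the last base), so after positions 58, 86, 181.
Linear molecule, 3 cuts → 4 fragments:
  1–58 → 58 bp
  59–86 → 28 bp
  87–181 → 95 bp
  182–253 → 72 bp
Sorted largest to smallest: 95, 72, 58, 28 bp.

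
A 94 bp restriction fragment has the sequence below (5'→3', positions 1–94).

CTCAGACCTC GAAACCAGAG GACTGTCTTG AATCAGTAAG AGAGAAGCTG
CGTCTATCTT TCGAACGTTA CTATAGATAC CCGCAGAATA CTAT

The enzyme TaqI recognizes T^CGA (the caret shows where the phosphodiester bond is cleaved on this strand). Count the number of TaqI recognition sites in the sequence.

TCGA occurs starting at positions 9, 61.
TaqI cuts at 2 sites.

2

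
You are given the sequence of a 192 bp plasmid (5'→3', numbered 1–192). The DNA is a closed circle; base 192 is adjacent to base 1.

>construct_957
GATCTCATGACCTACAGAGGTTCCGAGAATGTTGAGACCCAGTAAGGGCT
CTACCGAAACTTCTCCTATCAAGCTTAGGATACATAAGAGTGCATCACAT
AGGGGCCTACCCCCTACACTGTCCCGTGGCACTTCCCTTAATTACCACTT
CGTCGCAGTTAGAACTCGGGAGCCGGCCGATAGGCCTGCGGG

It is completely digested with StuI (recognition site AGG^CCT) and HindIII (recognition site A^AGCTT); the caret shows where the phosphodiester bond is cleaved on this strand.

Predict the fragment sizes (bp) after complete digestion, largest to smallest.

113, 79 bp

The StuI site (AGGCCT) starts at position 182.
StuI cuts after base 3 of each site, so after position 184.
The HindIII site (AAGCTT) starts at position 71.
HindIII cuts after the first base of each site, so after position 71.
Combined cut positions: 71, 184.
Circular molecule, 2 cuts → 2 fragments:
  72–184 → 113 bp
  185–192 then 1–71 → 8 + 71 = 79 bp
Sorted largest to smallest: 113, 79 bp.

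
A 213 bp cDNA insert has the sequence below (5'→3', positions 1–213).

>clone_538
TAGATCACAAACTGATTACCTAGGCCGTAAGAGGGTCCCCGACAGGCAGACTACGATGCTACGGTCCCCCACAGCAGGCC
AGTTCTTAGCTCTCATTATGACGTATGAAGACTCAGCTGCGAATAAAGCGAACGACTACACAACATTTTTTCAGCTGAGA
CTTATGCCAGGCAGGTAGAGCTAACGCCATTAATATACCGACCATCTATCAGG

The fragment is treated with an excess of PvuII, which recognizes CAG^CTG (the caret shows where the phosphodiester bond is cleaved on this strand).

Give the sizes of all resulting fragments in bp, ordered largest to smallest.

116, 59, 38 bp

PvuII sites (CAGCTG) start at positions 114, 152.
PvuII cuts after base 3 of each site, so after positions 116, 154.
Linear molecule, 2 cuts → 3 fragments:
  1–116 → 116 bp
  117–154 → 38 bp
  155–213 → 59 bp
Sorted largest to smallest: 116, 59, 38 bp.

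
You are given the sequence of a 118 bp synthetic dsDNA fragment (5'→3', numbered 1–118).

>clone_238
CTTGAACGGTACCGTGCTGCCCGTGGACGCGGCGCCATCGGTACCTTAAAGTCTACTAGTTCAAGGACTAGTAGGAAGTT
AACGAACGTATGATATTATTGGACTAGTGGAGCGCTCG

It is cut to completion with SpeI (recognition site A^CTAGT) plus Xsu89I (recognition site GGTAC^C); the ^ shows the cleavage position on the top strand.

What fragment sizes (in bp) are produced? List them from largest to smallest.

36, 32, 15, 12, 12, 11 bp

SpeI sites (ACTAGT) start at positions 55, 67, 103.
SpeI cuts after the first base of each site, so after positions 55, 67, 103.
Xsu89I sites (GGTACC) start at positions 8, 40.
Xsu89I cuts after base 5 of each site (before the last base), so after positions 12, 44.
Combined cut positions: 12, 44, 55, 67, 103.
Linear molecule, 5 cuts → 6 fragments:
  1–12 → 12 bp
  13–44 → 32 bp
  45–55 → 11 bp
  56–67 → 12 bp
  68–103 → 36 bp
  104–118 → 15 bp
Sorted largest to smallest: 36, 32, 15, 12, 12, 11 bp.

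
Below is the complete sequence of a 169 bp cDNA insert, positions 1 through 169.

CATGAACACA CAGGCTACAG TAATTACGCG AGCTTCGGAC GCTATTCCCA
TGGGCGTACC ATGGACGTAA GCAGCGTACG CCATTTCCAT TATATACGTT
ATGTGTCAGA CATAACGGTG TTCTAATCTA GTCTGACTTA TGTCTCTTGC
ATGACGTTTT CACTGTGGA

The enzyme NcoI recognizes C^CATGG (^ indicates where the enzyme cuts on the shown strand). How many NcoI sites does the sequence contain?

CCATGG occurs starting at positions 48, 59.
NcoI cuts at 2 sites.

2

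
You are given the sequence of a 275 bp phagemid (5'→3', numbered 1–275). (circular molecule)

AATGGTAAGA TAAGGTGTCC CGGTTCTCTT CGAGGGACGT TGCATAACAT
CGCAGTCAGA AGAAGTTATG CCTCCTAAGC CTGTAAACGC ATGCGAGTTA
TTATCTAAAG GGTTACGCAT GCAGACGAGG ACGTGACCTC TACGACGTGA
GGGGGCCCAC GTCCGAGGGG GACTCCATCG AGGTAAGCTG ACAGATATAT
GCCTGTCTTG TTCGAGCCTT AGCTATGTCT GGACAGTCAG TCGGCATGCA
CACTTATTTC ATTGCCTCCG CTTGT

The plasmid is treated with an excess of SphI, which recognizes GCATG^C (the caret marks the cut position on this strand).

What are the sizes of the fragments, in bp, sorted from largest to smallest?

SphI sites (GCATGC) start at positions 89, 117, 244.
SphI cuts after base 5 of each site (before the last base), so after positions 93, 121, 248.
Circular molecule, 3 cuts → 3 fragments:
  94–121 → 28 bp
  122–248 → 127 bp
  249–275 then 1–93 → 27 + 93 = 120 bp
Sorted largest to smallest: 127, 120, 28 bp.

127, 120, 28 bp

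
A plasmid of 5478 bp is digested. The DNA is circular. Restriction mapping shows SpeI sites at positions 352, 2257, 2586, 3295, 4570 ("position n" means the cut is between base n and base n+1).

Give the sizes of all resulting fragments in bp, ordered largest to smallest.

1905, 1275, 1260, 709, 329 bp

Circular molecule, 5 cuts → 5 fragments:
  2257 − 352 = 1905 bp
  2586 − 2257 = 329 bp
  3295 − 2586 = 709 bp
  4570 − 3295 = 1275 bp
  wrap: 5478 − 4570 + 352 = 1260 bp
Sorted largest to smallest: 1905, 1275, 1260, 709, 329 bp.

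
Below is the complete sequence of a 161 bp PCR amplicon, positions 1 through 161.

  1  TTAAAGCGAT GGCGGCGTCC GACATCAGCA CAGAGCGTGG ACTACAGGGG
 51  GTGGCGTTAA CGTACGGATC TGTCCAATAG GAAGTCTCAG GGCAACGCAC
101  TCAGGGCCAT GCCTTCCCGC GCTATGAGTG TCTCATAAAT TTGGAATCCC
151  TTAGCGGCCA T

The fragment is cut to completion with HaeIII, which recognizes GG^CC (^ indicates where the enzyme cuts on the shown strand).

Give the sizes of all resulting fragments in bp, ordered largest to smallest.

HaeIII sites (GGCC) start at positions 105, 156.
HaeIII cuts after base 2 of each site, so after positions 106, 157.
Linear molecule, 2 cuts → 3 fragments:
  1–106 → 106 bp
  107–157 → 51 bp
  158–161 → 4 bp
Sorted largest to smallest: 106, 51, 4 bp.

106, 51, 4 bp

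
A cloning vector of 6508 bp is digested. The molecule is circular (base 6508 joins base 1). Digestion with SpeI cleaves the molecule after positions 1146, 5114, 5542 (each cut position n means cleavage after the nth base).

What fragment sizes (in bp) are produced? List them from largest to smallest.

Circular molecule, 3 cuts → 3 fragments:
  5114 − 1146 = 3968 bp
  5542 − 5114 = 428 bp
  wrap: 6508 − 5542 + 1146 = 2112 bp
Sorted largest to smallest: 3968, 2112, 428 bp.

3968, 2112, 428 bp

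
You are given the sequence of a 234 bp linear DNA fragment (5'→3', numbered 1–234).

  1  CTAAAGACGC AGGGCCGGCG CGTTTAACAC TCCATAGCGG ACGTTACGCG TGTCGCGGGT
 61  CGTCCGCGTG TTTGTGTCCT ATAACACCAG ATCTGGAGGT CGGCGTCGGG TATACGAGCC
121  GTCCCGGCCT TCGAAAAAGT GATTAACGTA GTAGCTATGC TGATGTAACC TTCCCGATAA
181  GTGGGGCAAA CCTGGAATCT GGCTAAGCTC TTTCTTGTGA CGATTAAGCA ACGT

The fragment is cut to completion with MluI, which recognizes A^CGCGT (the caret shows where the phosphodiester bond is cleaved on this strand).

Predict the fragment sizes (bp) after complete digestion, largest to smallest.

The MluI site (ACGCGT) starts at position 46.
MluI cuts after the first base of each site, so after position 46.
Linear molecule, 1 cut → 2 fragments:
  1–46 → 46 bp
  47–234 → 188 bp
Sorted largest to smallest: 188, 46 bp.

188, 46 bp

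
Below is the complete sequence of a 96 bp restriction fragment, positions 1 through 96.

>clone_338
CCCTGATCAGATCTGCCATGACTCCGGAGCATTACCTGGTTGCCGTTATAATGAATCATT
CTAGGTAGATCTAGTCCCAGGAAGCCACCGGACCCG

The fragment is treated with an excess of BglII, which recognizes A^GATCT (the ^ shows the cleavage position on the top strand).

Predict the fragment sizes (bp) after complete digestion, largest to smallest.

BglII sites (AGATCT) start at positions 9, 67.
BglII cuts after the first base of each site, so after positions 9, 67.
Linear molecule, 2 cuts → 3 fragments:
  1–9 → 9 bp
  10–67 → 58 bp
  68–96 → 29 bp
Sorted largest to smallest: 58, 29, 9 bp.

58, 29, 9 bp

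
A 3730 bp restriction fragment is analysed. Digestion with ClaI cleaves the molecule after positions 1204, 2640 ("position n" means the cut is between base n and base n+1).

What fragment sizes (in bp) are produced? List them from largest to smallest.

Linear molecule, 2 cuts → 3 fragments:
  1204 − 0 = 1204 bp
  2640 − 1204 = 1436 bp
  3730 − 2640 = 1090 bp
Sorted largest to smallest: 1436, 1204, 1090 bp.

1436, 1204, 1090 bp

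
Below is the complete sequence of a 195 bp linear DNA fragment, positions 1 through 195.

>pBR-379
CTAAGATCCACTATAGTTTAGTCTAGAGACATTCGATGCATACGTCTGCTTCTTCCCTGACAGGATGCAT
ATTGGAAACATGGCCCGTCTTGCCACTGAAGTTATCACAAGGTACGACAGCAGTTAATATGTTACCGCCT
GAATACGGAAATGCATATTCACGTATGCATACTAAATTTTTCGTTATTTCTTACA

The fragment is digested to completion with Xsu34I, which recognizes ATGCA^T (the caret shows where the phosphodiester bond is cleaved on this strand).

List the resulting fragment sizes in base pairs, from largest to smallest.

86, 40, 29, 26, 14 bp

Xsu34I sites (ATGCAT) start at positions 36, 65, 151, 165.
Xsu34I cuts after base 5 of each site (before the last base), so after positions 40, 69, 155, 169.
Linear molecule, 4 cuts → 5 fragments:
  1–40 → 40 bp
  41–69 → 29 bp
  70–155 → 86 bp
  156–169 → 14 bp
  170–195 → 26 bp
Sorted largest to smallest: 86, 40, 29, 26, 14 bp.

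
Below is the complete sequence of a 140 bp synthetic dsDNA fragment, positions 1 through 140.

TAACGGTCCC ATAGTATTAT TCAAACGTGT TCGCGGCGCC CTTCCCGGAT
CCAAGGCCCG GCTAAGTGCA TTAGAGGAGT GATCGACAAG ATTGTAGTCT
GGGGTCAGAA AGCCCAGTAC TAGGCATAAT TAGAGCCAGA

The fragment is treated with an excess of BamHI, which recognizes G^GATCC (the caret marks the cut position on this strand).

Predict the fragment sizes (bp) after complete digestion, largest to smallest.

The BamHI site (GGATCC) starts at position 47.
BamHI cuts after the first base of each site, so after position 47.
Linear molecule, 1 cut → 2 fragments:
  1–47 → 47 bp
  48–140 → 93 bp
Sorted largest to smallest: 93, 47 bp.

93, 47 bp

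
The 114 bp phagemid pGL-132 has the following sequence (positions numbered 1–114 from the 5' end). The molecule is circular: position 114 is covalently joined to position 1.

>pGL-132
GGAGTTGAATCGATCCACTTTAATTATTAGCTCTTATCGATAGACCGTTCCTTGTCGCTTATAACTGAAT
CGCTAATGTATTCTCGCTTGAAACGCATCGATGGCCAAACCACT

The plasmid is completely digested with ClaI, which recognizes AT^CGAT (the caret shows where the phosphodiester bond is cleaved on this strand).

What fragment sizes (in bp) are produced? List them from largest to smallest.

61, 27, 26 bp

ClaI sites (ATCGAT) start at positions 9, 36, 97.
ClaI cuts after base 2 of each site, so after positions 10, 37, 98.
Circular molecule, 3 cuts → 3 fragments:
  11–37 → 27 bp
  38–98 → 61 bp
  99–114 then 1–10 → 16 + 10 = 26 bp
Sorted largest to smallest: 61, 27, 26 bp.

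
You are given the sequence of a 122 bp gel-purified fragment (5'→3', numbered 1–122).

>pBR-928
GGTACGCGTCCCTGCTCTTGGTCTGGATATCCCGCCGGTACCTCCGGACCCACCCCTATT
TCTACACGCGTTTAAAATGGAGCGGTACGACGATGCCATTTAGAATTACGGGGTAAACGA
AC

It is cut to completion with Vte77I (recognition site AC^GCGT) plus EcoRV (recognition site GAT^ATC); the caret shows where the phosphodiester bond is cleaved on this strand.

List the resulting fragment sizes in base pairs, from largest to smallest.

55, 39, 23, 5 bp

Vte77I sites (ACGCGT) start at positions 4, 66.
Vte77I cuts after base 2 of each site, so after positions 5, 67.
The EcoRV site (GATATC) starts at position 26.
EcoRV cuts after base 3 of each site, so after position 28.
Combined cut positions: 5, 28, 67.
Linear molecule, 3 cuts → 4 fragments:
  1–5 → 5 bp
  6–28 → 23 bp
  29–67 → 39 bp
  68–122 → 55 bp
Sorted largest to smallest: 55, 39, 23, 5 bp.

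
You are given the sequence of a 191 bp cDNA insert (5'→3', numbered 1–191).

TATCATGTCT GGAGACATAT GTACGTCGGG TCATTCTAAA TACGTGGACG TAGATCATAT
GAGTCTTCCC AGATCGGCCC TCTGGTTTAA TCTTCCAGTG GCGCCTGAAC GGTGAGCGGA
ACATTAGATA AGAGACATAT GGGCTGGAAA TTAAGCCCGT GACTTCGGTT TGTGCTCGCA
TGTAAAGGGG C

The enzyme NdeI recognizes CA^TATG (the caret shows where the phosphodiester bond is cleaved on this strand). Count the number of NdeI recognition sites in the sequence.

CATATG occurs starting at positions 16, 56, 136.
NdeI cuts at 3 sites.

3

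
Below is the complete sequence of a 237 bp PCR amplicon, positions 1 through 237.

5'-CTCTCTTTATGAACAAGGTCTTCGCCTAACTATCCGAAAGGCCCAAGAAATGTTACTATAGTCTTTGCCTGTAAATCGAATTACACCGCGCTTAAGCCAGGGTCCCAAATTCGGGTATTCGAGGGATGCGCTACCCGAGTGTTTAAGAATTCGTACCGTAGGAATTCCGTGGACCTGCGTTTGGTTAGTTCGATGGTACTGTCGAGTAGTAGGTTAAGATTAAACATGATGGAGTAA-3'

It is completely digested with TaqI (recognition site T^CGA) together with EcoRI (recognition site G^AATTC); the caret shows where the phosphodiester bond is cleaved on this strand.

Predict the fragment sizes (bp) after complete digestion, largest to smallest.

TaqI sites (TCGA) start at positions 76, 119, 190, 202.
TaqI cuts after the first base of each site, so after positions 76, 119, 190, 202.
EcoRI sites (GAATTC) start at positions 147, 162.
EcoRI cuts after the first base of each site, so after positions 147, 162.
Combined cut positions: 76, 119, 147, 162, 190, 202.
Linear molecule, 6 cuts → 7 fragments:
  1–76 → 76 bp
  77–119 → 43 bp
  120–147 → 28 bp
  148–162 → 15 bp
  163–190 → 28 bp
  191–202 → 12 bp
  203–237 → 35 bp
Sorted largest to smallest: 76, 43, 35, 28, 28, 15, 12 bp.

76, 43, 35, 28, 28, 15, 12 bp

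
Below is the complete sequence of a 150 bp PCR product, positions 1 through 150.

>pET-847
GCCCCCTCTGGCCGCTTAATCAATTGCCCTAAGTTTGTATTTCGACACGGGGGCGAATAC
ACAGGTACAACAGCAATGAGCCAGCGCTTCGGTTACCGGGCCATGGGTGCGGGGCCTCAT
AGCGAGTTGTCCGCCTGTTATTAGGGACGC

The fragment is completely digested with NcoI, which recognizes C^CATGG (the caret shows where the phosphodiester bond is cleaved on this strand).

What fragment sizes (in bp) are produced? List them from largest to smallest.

101, 49 bp

The NcoI site (CCATGG) starts at position 101.
NcoI cuts after the first base of each site, so after position 101.
Linear molecule, 1 cut → 2 fragments:
  1–101 → 101 bp
  102–150 → 49 bp
Sorted largest to smallest: 101, 49 bp.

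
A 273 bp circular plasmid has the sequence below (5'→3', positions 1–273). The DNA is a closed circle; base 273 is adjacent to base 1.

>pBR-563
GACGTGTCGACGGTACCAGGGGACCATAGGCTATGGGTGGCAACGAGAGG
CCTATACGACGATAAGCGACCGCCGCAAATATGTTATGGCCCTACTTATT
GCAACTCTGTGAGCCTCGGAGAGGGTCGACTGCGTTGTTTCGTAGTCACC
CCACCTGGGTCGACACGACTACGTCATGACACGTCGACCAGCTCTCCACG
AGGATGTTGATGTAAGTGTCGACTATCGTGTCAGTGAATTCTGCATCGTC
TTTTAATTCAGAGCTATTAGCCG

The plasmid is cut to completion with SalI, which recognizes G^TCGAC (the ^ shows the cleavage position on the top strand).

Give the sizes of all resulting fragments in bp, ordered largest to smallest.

SalI sites (GTCGAC) start at positions 6, 125, 159, 183, 218.
SalI cuts after the first base of each site, so after positions 6, 125, 159, 183, 218.
Circular molecule, 5 cuts → 5 fragments:
  7–125 → 119 bp
  126–159 → 34 bp
  160–183 → 24 bp
  184–218 → 35 bp
  219–273 then 1–6 → 55 + 6 = 61 bp
Sorted largest to smallest: 119, 61, 35, 34, 24 bp.

119, 61, 35, 34, 24 bp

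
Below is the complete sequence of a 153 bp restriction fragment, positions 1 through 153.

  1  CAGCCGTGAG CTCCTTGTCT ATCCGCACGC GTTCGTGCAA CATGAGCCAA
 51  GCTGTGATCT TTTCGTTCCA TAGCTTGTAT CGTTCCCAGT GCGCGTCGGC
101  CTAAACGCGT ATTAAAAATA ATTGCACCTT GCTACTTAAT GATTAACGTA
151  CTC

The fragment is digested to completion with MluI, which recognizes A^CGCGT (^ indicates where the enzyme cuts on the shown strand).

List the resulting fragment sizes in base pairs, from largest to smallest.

78, 48, 27 bp

MluI sites (ACGCGT) start at positions 27, 105.
MluI cuts after the first base of each site, so after positions 27, 105.
Linear molecule, 2 cuts → 3 fragments:
  1–27 → 27 bp
  28–105 → 78 bp
  106–153 → 48 bp
Sorted largest to smallest: 78, 48, 27 bp.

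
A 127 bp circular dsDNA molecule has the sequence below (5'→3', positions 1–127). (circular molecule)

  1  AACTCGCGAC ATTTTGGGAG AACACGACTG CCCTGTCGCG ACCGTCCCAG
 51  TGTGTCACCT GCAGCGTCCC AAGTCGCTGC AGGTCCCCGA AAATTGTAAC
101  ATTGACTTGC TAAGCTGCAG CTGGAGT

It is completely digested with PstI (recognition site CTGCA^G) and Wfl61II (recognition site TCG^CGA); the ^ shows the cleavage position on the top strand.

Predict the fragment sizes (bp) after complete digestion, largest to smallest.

PstI sites (CTGCAG) start at positions 59, 77, 115.
PstI cuts after base 5 of each site (before the last base), so after positions 63, 81, 119.
Wfl61II sites (TCGCGA) start at positions 4, 36.
Wfl61II cuts after base 3 of each site, so after positions 6, 38.
Combined cut positions: 6, 38, 63, 81, 119.
Circular molecule, 5 cuts → 5 fragments:
  7–38 → 32 bp
  39–63 → 25 bp
  64–81 → 18 bp
  82–119 → 38 bp
  120–127 then 1–6 → 8 + 6 = 14 bp
Sorted largest to smallest: 38, 32, 25, 18, 14 bp.

38, 32, 25, 18, 14 bp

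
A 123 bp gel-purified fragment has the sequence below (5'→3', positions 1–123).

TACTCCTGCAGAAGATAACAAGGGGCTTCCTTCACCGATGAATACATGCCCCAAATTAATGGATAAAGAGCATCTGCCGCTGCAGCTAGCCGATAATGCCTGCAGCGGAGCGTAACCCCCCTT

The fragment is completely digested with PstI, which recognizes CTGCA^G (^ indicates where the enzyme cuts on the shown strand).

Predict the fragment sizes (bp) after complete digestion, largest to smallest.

74, 20, 19, 10 bp

PstI sites (CTGCAG) start at positions 6, 80, 100.
PstI cuts after base 5 of each site (before the last base), so after positions 10, 84, 104.
Linear molecule, 3 cuts → 4 fragments:
  1–10 → 10 bp
  11–84 → 74 bp
  85–104 → 20 bp
  105–123 → 19 bp
Sorted largest to smallest: 74, 20, 19, 10 bp.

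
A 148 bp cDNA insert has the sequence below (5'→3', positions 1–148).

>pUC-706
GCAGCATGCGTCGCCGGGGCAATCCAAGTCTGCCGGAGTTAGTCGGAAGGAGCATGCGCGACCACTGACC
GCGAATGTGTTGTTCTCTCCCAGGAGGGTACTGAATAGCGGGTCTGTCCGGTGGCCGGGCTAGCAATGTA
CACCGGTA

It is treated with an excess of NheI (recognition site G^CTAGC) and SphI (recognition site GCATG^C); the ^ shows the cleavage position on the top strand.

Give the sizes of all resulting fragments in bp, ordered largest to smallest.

The NheI site (GCTAGC) starts at position 129.
NheI cuts after the first base of each site, so after position 129.
SphI sites (GCATGC) start at positions 4, 52.
SphI cuts after base 5 of each site (before the last base), so after positions 8, 56.
Combined cut positions: 8, 56, 129.
Linear molecule, 3 cuts → 4 fragments:
  1–8 → 8 bp
  9–56 → 48 bp
  57–129 → 73 bp
  130–148 → 19 bp
Sorted largest to smallest: 73, 48, 19, 8 bp.

73, 48, 19, 8 bp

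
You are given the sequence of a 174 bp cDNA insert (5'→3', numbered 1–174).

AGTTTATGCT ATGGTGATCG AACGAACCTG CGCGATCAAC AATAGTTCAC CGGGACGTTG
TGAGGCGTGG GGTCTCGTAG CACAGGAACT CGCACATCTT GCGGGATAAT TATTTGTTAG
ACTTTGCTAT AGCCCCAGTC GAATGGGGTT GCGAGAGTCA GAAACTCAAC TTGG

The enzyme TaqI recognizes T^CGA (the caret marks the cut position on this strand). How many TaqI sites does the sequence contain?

TCGA occurs starting at positions 18, 139.
TaqI cuts at 2 sites.

2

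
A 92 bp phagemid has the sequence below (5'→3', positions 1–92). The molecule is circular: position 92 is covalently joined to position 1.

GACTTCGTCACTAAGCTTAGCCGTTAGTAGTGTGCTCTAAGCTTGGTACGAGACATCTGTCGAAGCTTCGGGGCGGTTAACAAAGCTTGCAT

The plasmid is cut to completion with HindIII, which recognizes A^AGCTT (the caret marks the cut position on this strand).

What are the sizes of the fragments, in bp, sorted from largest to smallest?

26, 24, 22, 20 bp

HindIII sites (AAGCTT) start at positions 13, 39, 63, 83.
HindIII cuts after the first base of each site, so after positions 13, 39, 63, 83.
Circular molecule, 4 cuts → 4 fragments:
  14–39 → 26 bp
  40–63 → 24 bp
  64–83 → 20 bp
  84–92 then 1–13 → 9 + 13 = 22 bp
Sorted largest to smallest: 26, 24, 22, 20 bp.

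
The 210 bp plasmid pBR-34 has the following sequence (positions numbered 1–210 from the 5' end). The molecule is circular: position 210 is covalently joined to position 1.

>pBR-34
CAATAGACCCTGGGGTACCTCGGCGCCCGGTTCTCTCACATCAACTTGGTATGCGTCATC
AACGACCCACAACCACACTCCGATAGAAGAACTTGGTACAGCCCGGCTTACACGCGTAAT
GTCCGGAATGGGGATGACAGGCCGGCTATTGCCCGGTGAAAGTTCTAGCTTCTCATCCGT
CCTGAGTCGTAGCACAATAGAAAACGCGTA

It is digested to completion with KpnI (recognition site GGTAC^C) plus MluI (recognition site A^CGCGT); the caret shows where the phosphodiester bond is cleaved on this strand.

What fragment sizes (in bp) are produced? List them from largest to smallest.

The KpnI site (GGTACC) starts at position 14.
KpnI cuts after base 5 of each site (before the last base), so after position 18.
MluI sites (ACGCGT) start at positions 112, 204.
MluI cuts after the first base of each site, so after positions 112, 204.
Combined cut positions: 18, 112, 204.
Circular molecule, 3 cuts → 3 fragments:
  19–112 → 94 bp
  113–204 → 92 bp
  205–210 then 1–18 → 6 + 18 = 24 bp
Sorted largest to smallest: 94, 92, 24 bp.

94, 92, 24 bp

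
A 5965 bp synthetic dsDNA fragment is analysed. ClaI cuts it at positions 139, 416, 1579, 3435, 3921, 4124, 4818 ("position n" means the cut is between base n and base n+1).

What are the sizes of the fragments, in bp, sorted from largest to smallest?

1856, 1163, 1147, 694, 486, 277, 203, 139 bp

Linear molecule, 7 cuts → 8 fragments:
  139 − 0 = 139 bp
  416 − 139 = 277 bp
  1579 − 416 = 1163 bp
  3435 − 1579 = 1856 bp
  3921 − 3435 = 486 bp
  4124 − 3921 = 203 bp
  4818 − 4124 = 694 bp
  5965 − 4818 = 1147 bp
Sorted largest to smallest: 1856, 1163, 1147, 694, 486, 277, 203, 139 bp.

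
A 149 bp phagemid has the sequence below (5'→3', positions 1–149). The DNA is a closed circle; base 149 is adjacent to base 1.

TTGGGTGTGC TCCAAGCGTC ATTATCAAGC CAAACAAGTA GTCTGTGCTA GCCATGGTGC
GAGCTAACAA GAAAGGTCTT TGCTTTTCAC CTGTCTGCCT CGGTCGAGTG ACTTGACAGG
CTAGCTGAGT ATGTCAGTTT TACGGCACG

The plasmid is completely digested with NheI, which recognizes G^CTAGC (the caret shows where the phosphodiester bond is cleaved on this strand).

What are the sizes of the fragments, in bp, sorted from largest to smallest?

NheI sites (GCTAGC) start at positions 47, 120.
NheI cuts after the first base of each site, so after positions 47, 120.
Circular molecule, 2 cuts → 2 fragments:
  48–120 → 73 bp
  121–149 then 1–47 → 29 + 47 = 76 bp
Sorted largest to smallest: 76, 73 bp.

76, 73 bp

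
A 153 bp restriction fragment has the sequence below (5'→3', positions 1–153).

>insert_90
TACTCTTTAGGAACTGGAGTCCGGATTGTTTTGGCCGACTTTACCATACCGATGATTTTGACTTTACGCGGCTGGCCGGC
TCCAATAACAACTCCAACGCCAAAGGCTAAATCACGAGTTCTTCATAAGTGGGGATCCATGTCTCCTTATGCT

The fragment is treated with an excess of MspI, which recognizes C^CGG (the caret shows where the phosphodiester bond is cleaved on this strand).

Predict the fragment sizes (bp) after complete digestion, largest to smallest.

MspI sites (CCGG) start at positions 21, 76.
MspI cuts after the first base of each site, so after positions 21, 76.
Linear molecule, 2 cuts → 3 fragments:
  1–21 → 21 bp
  22–76 → 55 bp
  77–153 → 77 bp
Sorted largest to smallest: 77, 55, 21 bp.

77, 55, 21 bp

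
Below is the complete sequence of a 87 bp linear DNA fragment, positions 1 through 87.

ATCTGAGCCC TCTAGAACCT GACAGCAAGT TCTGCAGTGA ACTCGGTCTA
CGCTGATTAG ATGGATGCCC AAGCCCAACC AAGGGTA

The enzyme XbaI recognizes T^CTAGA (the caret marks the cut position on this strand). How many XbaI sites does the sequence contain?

TCTAGA occurs starting at position 11.
XbaI cuts at 1 site.

1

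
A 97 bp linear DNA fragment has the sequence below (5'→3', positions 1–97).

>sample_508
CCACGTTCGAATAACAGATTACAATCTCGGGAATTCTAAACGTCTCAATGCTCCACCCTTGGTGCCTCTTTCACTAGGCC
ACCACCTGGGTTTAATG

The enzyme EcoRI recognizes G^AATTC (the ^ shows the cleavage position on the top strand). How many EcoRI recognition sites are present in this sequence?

1

GAATTC occurs starting at position 31.
EcoRI cuts at 1 site.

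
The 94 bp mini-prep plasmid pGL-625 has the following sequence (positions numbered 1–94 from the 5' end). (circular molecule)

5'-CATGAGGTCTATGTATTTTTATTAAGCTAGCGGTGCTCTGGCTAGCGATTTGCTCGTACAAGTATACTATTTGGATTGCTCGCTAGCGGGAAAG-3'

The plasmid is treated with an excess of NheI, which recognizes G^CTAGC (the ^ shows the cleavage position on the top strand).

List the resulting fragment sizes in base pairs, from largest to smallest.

41, 38, 15 bp

NheI sites (GCTAGC) start at positions 26, 41, 82.
NheI cuts after the first base of each site, so after positions 26, 41, 82.
Circular molecule, 3 cuts → 3 fragments:
  27–41 → 15 bp
  42–82 → 41 bp
  83–94 then 1–26 → 12 + 26 = 38 bp
Sorted largest to smallest: 41, 38, 15 bp.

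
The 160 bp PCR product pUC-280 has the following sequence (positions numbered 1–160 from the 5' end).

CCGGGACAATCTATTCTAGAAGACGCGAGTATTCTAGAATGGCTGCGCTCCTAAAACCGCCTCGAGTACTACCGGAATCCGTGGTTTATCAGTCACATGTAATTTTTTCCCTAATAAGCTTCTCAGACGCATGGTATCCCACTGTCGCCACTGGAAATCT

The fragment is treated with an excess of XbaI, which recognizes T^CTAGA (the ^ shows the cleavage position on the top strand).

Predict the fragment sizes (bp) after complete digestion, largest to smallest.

127, 18, 15 bp

XbaI sites (TCTAGA) start at positions 15, 33.
XbaI cuts after the first base of each site, so after positions 15, 33.
Linear molecule, 2 cuts → 3 fragments:
  1–15 → 15 bp
  16–33 → 18 bp
  34–160 → 127 bp
Sorted largest to smallest: 127, 18, 15 bp.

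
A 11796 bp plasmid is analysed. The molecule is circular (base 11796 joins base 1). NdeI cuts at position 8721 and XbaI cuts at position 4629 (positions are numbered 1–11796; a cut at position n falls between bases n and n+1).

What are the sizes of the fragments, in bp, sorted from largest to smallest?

Combined cut positions (sorted): 4629, 8721.
Circular molecule, 2 cuts → 2 fragments:
  8721 − 4629 = 4092 bp
  wrap: 11796 − 8721 + 4629 = 7704 bp
Sorted largest to smallest: 7704, 4092 bp.

7704, 4092 bp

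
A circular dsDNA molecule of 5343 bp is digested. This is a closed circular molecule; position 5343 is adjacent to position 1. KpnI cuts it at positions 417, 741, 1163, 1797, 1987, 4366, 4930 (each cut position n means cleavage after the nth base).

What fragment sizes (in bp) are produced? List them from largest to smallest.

2379, 830, 634, 564, 422, 324, 190 bp

Circular molecule, 7 cuts → 7 fragments:
  741 − 417 = 324 bp
  1163 − 741 = 422 bp
  1797 − 1163 = 634 bp
  1987 − 1797 = 190 bp
  4366 − 1987 = 2379 bp
  4930 − 4366 = 564 bp
  wrap: 5343 − 4930 + 417 = 830 bp
Sorted largest to smallest: 2379, 830, 634, 564, 422, 324, 190 bp.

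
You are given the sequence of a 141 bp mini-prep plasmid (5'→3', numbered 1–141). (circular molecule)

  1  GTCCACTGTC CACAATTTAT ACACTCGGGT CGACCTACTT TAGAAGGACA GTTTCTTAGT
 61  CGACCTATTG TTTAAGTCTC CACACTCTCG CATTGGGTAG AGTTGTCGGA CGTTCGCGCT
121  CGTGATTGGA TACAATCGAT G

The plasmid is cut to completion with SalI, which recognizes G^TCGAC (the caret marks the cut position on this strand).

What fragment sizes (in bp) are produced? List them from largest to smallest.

SalI sites (GTCGAC) start at positions 29, 59.
SalI cuts after the first base of each site, so after positions 29, 59.
Circular molecule, 2 cuts → 2 fragments:
  30–59 → 30 bp
  60–141 then 1–29 → 82 + 29 = 111 bp
Sorted largest to smallest: 111, 30 bp.

111, 30 bp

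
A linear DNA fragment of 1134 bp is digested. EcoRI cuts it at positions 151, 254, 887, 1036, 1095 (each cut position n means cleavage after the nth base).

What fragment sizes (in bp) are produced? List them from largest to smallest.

Linear molecule, 5 cuts → 6 fragments:
  151 − 0 = 151 bp
  254 − 151 = 103 bp
  887 − 254 = 633 bp
  1036 − 887 = 149 bp
  1095 − 1036 = 59 bp
  1134 − 1095 = 39 bp
Sorted largest to smallest: 633, 151, 149, 103, 59, 39 bp.

633, 151, 149, 103, 59, 39 bp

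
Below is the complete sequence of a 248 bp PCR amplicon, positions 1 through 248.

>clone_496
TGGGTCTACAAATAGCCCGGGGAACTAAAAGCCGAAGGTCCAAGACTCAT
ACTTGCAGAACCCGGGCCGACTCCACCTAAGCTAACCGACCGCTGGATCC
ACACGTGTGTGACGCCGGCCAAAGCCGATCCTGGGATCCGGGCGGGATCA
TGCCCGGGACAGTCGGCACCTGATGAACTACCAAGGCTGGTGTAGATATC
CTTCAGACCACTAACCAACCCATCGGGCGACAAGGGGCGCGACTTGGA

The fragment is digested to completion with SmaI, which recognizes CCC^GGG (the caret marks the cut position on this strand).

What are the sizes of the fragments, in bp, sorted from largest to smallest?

93, 92, 45, 18 bp

SmaI sites (CCCGGG) start at positions 16, 61, 153.
SmaI cuts after base 3 of each site, so after positions 18, 63, 155.
Linear molecule, 3 cuts → 4 fragments:
  1–18 → 18 bp
  19–63 → 45 bp
  64–155 → 92 bp
  156–248 → 93 bp
Sorted largest to smallest: 93, 92, 45, 18 bp.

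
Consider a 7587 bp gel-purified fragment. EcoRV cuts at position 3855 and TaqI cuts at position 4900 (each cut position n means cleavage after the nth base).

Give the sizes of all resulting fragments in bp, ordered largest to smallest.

Combined cut positions (sorted): 3855, 4900.
Linear molecule, 2 cuts → 3 fragments:
  3855 − 0 = 3855 bp
  4900 − 3855 = 1045 bp
  7587 − 4900 = 2687 bp
Sorted largest to smallest: 3855, 2687, 1045 bp.

3855, 2687, 1045 bp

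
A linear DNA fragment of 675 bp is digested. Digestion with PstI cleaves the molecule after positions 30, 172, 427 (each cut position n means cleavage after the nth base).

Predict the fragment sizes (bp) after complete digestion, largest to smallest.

255, 248, 142, 30 bp

Linear molecule, 3 cuts → 4 fragments:
  30 − 0 = 30 bp
  172 − 30 = 142 bp
  427 − 172 = 255 bp
  675 − 427 = 248 bp
Sorted largest to smallest: 255, 248, 142, 30 bp.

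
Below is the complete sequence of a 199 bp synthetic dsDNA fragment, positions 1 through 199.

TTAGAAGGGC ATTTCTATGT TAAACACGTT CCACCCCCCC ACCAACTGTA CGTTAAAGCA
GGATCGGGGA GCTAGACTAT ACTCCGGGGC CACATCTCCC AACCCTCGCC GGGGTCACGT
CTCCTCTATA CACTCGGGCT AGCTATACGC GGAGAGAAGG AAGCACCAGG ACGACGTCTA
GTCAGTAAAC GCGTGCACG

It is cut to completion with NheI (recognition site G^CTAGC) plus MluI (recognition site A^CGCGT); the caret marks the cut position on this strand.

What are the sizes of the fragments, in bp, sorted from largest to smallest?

The NheI site (GCTAGC) starts at position 138.
NheI cuts after the first base of each site, so after position 138.
The MluI site (ACGCGT) starts at position 189.
MluI cuts after the first base of each site, so after position 189.
Combined cut positions: 138, 189.
Linear molecule, 2 cuts → 3 fragments:
  1–138 → 138 bp
  139–189 → 51 bp
  190–199 → 10 bp
Sorted largest to smallest: 138, 51, 10 bp.

138, 51, 10 bp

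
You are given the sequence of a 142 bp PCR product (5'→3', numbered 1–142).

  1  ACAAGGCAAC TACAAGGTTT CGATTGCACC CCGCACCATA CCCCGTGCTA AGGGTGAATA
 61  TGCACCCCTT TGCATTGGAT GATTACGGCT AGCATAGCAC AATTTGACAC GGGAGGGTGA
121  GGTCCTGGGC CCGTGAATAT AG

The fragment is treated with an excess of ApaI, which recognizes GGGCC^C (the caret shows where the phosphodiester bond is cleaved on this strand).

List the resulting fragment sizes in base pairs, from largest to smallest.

131, 11 bp

The ApaI site (GGGCCC) starts at position 127.
ApaI cuts after base 5 of each site (before the last base), so after position 131.
Linear molecule, 1 cut → 2 fragments:
  1–131 → 131 bp
  132–142 → 11 bp
Sorted largest to smallest: 131, 11 bp.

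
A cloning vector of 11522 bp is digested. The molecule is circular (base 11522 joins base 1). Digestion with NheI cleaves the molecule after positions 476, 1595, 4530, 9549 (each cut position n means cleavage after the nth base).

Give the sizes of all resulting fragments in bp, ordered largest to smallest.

Circular molecule, 4 cuts → 4 fragments:
  1595 − 476 = 1119 bp
  4530 − 1595 = 2935 bp
  9549 − 4530 = 5019 bp
  wrap: 11522 − 9549 + 476 = 2449 bp
Sorted largest to smallest: 5019, 2935, 2449, 1119 bp.

5019, 2935, 2449, 1119 bp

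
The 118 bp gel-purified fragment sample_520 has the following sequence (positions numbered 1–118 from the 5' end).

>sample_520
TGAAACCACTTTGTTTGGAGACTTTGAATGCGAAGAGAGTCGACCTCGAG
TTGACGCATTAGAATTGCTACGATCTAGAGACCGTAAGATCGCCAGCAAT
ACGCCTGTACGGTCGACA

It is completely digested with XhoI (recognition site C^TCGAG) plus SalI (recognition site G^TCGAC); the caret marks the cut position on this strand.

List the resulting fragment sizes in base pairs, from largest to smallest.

67, 39, 6, 6 bp

The XhoI site (CTCGAG) starts at position 45.
XhoI cuts after the first base of each site, so after position 45.
SalI sites (GTCGAC) start at positions 39, 112.
SalI cuts after the first base of each site, so after positions 39, 112.
Combined cut positions: 39, 45, 112.
Linear molecule, 3 cuts → 4 fragments:
  1–39 → 39 bp
  40–45 → 6 bp
  46–112 → 67 bp
  113–118 → 6 bp
Sorted largest to smallest: 67, 39, 6, 6 bp.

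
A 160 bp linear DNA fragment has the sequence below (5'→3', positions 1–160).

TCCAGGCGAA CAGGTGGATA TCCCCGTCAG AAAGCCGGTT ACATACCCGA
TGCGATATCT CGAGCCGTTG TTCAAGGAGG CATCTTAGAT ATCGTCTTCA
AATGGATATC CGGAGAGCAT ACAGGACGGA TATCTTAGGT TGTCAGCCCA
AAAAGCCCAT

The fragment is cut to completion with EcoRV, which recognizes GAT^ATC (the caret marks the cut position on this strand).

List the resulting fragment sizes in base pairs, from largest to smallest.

37, 34, 29, 24, 19, 17 bp

EcoRV sites (GATATC) start at positions 17, 54, 88, 105, 129.
EcoRV cuts after base 3 of each site, so after positions 19, 56, 90, 107, 131.
Linear molecule, 5 cuts → 6 fragments:
  1–19 → 19 bp
  20–56 → 37 bp
  57–90 → 34 bp
  91–107 → 17 bp
  108–131 → 24 bp
  132–160 → 29 bp
Sorted largest to smallest: 37, 34, 29, 24, 19, 17 bp.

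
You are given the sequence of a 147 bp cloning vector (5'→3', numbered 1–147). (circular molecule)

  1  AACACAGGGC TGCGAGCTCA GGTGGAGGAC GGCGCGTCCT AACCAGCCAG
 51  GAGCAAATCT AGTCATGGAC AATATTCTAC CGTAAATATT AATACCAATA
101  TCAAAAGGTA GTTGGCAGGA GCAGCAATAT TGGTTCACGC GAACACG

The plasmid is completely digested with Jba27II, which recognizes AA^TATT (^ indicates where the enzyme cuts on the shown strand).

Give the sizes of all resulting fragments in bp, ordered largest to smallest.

92, 41, 14 bp

Jba27II sites (AATATT) start at positions 71, 85, 126.
Jba27II cuts after base 2 of each site, so after positions 72, 86, 127.
Circular molecule, 3 cuts → 3 fragments:
  73–86 → 14 bp
  87–127 → 41 bp
  128–147 then 1–72 → 20 + 72 = 92 bp
Sorted largest to smallest: 92, 41, 14 bp.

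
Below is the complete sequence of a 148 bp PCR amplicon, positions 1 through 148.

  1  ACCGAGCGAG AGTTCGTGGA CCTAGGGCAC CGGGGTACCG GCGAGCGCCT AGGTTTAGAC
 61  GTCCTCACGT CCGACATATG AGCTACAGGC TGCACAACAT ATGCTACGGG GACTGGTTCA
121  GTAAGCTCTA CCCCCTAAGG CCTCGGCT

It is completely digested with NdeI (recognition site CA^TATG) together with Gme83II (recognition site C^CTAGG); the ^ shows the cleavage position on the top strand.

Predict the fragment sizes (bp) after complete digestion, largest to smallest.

NdeI sites (CATATG) start at positions 75, 98.
NdeI cuts after base 2 of each site, so after positions 76, 99.
Gme83II sites (CCTAGG) start at positions 21, 48.
Gme83II cuts after the first base of each site, so after positions 21, 48.
Combined cut positions: 21, 48, 76, 99.
Linear molecule, 4 cuts → 5 fragments:
  1–21 → 21 bp
  22–48 → 27 bp
  49–76 → 28 bp
  77–99 → 23 bp
  100–148 → 49 bp
Sorted largest to smallest: 49, 28, 27, 23, 21 bp.

49, 28, 27, 23, 21 bp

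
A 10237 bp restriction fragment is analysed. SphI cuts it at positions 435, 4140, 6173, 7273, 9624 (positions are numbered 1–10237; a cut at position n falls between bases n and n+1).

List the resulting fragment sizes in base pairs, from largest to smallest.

Linear molecule, 5 cuts → 6 fragments:
  435 − 0 = 435 bp
  4140 − 435 = 3705 bp
  6173 − 4140 = 2033 bp
  7273 − 6173 = 1100 bp
  9624 − 7273 = 2351 bp
  10237 − 9624 = 613 bp
Sorted largest to smallest: 3705, 2351, 2033, 1100, 613, 435 bp.

3705, 2351, 2033, 1100, 613, 435 bp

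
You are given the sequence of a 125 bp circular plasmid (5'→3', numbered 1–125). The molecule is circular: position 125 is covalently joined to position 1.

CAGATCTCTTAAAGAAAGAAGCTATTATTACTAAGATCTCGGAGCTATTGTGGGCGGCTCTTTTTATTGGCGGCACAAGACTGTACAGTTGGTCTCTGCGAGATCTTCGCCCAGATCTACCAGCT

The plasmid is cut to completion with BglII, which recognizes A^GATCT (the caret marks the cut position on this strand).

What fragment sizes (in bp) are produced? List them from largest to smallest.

BglII sites (AGATCT) start at positions 2, 34, 101, 113.
BglII cuts after the first base of each site, so after positions 2, 34, 101, 113.
Circular molecule, 4 cuts → 4 fragments:
  3–34 → 32 bp
  35–101 → 67 bp
  102–113 → 12 bp
  114–125 then 1–2 → 12 + 2 = 14 bp
Sorted largest to smallest: 67, 32, 14, 12 bp.

67, 32, 14, 12 bp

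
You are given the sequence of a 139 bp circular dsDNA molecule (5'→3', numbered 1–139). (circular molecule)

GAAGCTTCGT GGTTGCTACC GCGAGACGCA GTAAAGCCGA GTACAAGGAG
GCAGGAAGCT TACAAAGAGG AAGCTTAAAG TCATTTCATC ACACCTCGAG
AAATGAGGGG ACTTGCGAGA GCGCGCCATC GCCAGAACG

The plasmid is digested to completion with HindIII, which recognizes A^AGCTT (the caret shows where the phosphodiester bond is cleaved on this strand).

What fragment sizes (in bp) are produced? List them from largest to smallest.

HindIII sites (AAGCTT) start at positions 2, 56, 71.
HindIII cuts after the first base of each site, so after positions 2, 56, 71.
Circular molecule, 3 cuts → 3 fragments:
  3–56 → 54 bp
  57–71 → 15 bp
  72–139 then 1–2 → 68 + 2 = 70 bp
Sorted largest to smallest: 70, 54, 15 bp.

70, 54, 15 bp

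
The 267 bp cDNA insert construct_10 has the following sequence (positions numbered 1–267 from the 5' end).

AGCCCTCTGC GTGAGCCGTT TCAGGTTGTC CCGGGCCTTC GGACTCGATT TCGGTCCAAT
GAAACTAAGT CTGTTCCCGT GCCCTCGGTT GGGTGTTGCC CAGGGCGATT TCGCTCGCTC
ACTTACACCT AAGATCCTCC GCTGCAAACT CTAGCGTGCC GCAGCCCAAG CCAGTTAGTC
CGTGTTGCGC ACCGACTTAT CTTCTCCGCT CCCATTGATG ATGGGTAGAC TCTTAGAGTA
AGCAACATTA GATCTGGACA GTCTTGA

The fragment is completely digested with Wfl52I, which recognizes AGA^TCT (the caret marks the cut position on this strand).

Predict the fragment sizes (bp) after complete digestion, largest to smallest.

252, 15 bp

The Wfl52I site (AGATCT) starts at position 250.
Wfl52I cuts after base 3 of each site, so after position 252.
Linear molecule, 1 cut → 2 fragments:
  1–252 → 252 bp
  253–267 → 15 bp
Sorted largest to smallest: 252, 15 bp.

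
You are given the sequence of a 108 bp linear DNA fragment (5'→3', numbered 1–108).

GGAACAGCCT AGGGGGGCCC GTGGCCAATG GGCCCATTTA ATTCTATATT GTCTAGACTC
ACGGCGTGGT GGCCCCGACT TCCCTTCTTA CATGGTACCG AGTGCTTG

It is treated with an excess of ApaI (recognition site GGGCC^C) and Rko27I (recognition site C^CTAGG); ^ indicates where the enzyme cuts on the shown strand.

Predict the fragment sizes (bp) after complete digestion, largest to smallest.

74, 15, 11, 8 bp

ApaI sites (GGGCCC) start at positions 15, 30.
ApaI cuts after base 5 of each site (before the last base), so after positions 19, 34.
The Rko27I site (CCTAGG) starts at position 8.
Rko27I cuts after the first base of each site, so after position 8.
Combined cut positions: 8, 19, 34.
Linear molecule, 3 cuts → 4 fragments:
  1–8 → 8 bp
  9–19 → 11 bp
  20–34 → 15 bp
  35–108 → 74 bp
Sorted largest to smallest: 74, 15, 11, 8 bp.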